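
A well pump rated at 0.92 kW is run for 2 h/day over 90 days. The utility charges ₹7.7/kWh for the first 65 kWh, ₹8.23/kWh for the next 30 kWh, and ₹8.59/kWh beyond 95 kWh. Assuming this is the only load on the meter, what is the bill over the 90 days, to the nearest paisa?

Runtime = 2 h/day × 90 days = 180 h
Energy = 0.92 kW × 180 h = 165.6 kWh
Tier 1 (0–65 kWh): 65 × ₹7.7 = ₹500.5
Tier 2 (65–95 kWh): 30 × ₹8.23 = ₹246.9
Above 95 kWh: 70.6 × ₹8.59 = ₹606.454
Bill = ₹1353.85

₹1353.85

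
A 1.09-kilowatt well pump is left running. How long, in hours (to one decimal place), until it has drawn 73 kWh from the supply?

Hours = 73 kWh ÷ 1.09 kW = 67.0 h

67.0 h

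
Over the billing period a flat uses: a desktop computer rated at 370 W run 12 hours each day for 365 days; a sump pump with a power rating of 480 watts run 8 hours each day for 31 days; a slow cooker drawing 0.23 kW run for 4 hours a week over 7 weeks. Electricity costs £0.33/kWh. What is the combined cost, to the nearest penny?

£576.21

desktop computer: Runtime = 12 h/day × 365 days = 4380 h
desktop computer: 0.37 kW × 4380 h = 1620.6 kWh
sump pump: Runtime = 8 h/day × 31 days = 248 h
sump pump: 0.48 kW × 248 h = 119.04 kWh
slow cooker: Runtime = 4 h/week × 7 weeks = 28 h
slow cooker: 0.23 kW × 28 h = 6.44 kWh
Total energy = 1746.08 kWh
Cost = 1746.08 × £0.33 = £576.21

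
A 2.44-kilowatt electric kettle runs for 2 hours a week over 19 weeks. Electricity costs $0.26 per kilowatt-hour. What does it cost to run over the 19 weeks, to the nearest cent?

Runtime = 2 h/week × 19 weeks = 38 h
Energy = 2.44 kW × 38 h = 92.72 kWh
Cost = 92.72 kWh × $0.26/kWh = $24.11

$24.11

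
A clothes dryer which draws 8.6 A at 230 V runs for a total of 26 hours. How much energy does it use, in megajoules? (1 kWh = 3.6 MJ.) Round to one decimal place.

185.1 MJ

Power = 8.6 A × 230 V = 1978 W = 1.978 kW
Energy = 1.978 kW × 26 h = 51.428 kWh
= 51.428 × 3.6 MJ = 185.1 MJ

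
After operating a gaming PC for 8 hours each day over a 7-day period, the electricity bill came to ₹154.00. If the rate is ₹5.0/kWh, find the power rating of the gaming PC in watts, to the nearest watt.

550 W

Energy = ₹154.00 ÷ ₹5.0/kWh = 30.8 kWh
Runtime = 8 h/day × 7 days = 56 h
Power = 30.8 kWh ÷ 56 h = 0.55 kW = 550 W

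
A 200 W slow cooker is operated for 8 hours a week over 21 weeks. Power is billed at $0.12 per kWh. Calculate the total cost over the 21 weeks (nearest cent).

$4.03

Runtime = 8 h/week × 21 weeks = 168 h
Energy = 0.2 kW × 168 h = 33.6 kWh
Cost = 33.6 kWh × $0.12/kWh = $4.03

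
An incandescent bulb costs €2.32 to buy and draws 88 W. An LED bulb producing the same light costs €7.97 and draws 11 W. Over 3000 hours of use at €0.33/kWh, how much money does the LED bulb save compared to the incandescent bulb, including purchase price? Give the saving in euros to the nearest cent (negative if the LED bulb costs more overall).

€70.58

incandescent bulb: €2.32 + (88/1000) kW × 3000 h × €0.33 = €2.32 + €87.12 = €89.44
LED bulb: €7.97 + (11/1000) kW × 3000 h × €0.33 = €7.97 + €10.89 = €18.86
Saving = €89.44 − €18.86 = €70.58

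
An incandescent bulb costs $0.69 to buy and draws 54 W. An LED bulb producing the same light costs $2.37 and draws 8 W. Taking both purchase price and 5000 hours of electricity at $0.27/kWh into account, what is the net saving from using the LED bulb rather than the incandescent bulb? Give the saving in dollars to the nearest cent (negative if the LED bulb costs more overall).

incandescent bulb: $0.69 + (54/1000) kW × 5000 h × $0.27 = $0.69 + $72.9 = $73.59
LED bulb: $2.37 + (8/1000) kW × 5000 h × $0.27 = $2.37 + $10.8 = $13.17
Saving = $73.59 − $13.17 = $60.42

$60.42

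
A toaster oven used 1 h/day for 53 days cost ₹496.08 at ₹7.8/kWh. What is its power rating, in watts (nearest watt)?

1200 W

Energy = ₹496.08 ÷ ₹7.8/kWh = 63.6 kWh
Runtime = 1 h/day × 53 days = 53 h
Power = 63.6 kWh ÷ 53 h = 1.2 kW = 1200 W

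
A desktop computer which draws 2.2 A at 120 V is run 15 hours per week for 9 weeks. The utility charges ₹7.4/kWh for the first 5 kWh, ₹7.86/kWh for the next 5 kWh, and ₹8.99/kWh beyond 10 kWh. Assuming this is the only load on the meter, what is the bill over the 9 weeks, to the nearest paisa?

₹306.80

Power = 2.2 A × 120 V = 264 W = 0.264 kW
Runtime = 15 h/week × 9 weeks = 135 h
Energy = 0.264 kW × 135 h = 35.64 kWh
Tier 1 (0–5 kWh): 5 × ₹7.4 = ₹37
Tier 2 (5–10 kWh): 5 × ₹7.86 = ₹39.3
Above 10 kWh: 25.64 × ₹8.99 = ₹230.5036
Bill = ₹306.80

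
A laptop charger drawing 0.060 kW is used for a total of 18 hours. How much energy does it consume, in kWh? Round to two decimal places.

Energy = 0.06 kW × 18 h = 1.08 kWh

1.08 kWh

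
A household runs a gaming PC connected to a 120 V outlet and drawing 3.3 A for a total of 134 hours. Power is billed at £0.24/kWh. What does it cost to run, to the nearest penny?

Power = 3.3 A × 120 V = 396 W = 0.396 kW
Energy = 0.396 kW × 134 h = 53.064 kWh
Cost = 53.064 kWh × £0.24/kWh = £12.74

£12.74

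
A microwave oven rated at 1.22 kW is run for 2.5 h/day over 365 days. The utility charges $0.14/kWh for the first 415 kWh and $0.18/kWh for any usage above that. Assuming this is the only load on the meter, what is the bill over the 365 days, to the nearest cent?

$183.79

Runtime = 2.5 h/day × 365 days = 912.5 h
Energy = 1.22 kW × 912.5 h = 1113.25 kWh
Tier 1 (0–415 kWh): 415 × $0.14 = $58.1
Above 415 kWh: 698.25 × $0.18 = $125.685
Bill = $183.79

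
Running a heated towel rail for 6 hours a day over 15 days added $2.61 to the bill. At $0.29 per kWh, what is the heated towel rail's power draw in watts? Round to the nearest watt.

100 W

Energy = $2.61 ÷ $0.29/kWh = 9 kWh
Runtime = 6 h/day × 15 days = 90 h
Power = 9 kWh ÷ 90 h = 0.1 kW = 100 W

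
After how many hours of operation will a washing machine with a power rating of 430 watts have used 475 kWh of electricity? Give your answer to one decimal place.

1104.7 h

Hours = 475 kWh ÷ 0.43 kW = 1104.7 h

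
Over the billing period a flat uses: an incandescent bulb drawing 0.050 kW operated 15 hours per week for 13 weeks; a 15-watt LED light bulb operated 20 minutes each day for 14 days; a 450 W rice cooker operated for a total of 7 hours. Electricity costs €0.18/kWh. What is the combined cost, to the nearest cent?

incandescent bulb: Runtime = 15 h/week × 13 weeks = 195 h
incandescent bulb: 0.05 kW × 195 h = 9.75 kWh
LED light bulb: Runtime = 20 min × 14 = 280 min = 4.666666… h
LED light bulb: 0.015 kW × 4.666666… h = 0.07 kWh
rice cooker: 0.45 kW × 7 h = 3.15 kWh
Total energy = 12.97 kWh
Cost = 12.97 × €0.18 = €2.33

€2.33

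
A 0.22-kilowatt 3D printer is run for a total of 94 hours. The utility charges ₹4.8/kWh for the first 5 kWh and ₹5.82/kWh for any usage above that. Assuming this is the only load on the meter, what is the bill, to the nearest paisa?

Energy = 0.22 kW × 94 h = 20.68 kWh
Tier 1 (0–5 kWh): 5 × ₹4.8 = ₹24
Above 5 kWh: 15.68 × ₹5.82 = ₹91.2576
Bill = ₹115.26

₹115.26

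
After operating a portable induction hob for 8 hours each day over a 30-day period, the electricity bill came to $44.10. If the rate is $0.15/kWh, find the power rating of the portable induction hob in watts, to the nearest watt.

1225 W

Energy = $44.10 ÷ $0.15/kWh = 294 kWh
Runtime = 8 h/day × 30 days = 240 h
Power = 294 kWh ÷ 240 h = 1.225 kW = 1225 W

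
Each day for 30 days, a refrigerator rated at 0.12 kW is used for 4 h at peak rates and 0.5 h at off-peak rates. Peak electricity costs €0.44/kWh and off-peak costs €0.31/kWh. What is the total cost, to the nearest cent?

€6.89

Peak energy = 0.12 kW × 4 h × 30 = 14.4 kWh
Off-peak energy = 0.12 kW × 0.5 h × 30 = 1.8 kWh
Cost = 14.4 × €0.44 + 1.8 × €0.31 = €6.336 + €0.558 = €6.89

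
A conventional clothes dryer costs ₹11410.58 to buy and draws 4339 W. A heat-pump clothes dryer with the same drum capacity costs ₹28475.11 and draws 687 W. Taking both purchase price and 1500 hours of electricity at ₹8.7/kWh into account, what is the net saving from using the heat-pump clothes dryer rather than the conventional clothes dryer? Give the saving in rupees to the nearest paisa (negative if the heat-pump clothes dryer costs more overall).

₹30594.07

conventional clothes dryer: ₹11410.58 + (4339/1000) kW × 1500 h × ₹8.7 = ₹11410.58 + ₹56623.95 = ₹68034.53
heat-pump clothes dryer: ₹28475.11 + (687/1000) kW × 1500 h × ₹8.7 = ₹28475.11 + ₹8965.35 = ₹37440.46
Saving = ₹68034.53 − ₹37440.46 = ₹30594.07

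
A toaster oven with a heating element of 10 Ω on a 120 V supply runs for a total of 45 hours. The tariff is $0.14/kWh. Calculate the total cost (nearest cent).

Power = V²/R = 120²/10 = 1440 W = 1.44 kW
Energy = 1.44 kW × 45 h = 64.8 kWh
Cost = 64.8 kWh × $0.14/kWh = $9.07

$9.07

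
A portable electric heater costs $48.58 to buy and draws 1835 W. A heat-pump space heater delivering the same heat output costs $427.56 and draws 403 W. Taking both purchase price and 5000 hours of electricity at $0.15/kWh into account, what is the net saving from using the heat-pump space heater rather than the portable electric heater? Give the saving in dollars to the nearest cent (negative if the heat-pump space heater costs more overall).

portable electric heater: $48.58 + (1835/1000) kW × 5000 h × $0.15 = $48.58 + $1376.25 = $1424.83
heat-pump space heater: $427.56 + (403/1000) kW × 5000 h × $0.15 = $427.56 + $302.25 = $729.81
Saving = $1424.83 − $729.81 = $695.02

$695.02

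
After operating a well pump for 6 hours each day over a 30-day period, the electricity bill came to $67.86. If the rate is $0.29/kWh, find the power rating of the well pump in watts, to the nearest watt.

Energy = $67.86 ÷ $0.29/kWh = 234 kWh
Runtime = 6 h/day × 30 days = 180 h
Power = 234 kWh ÷ 180 h = 1.3 kW = 1300 W

1300 W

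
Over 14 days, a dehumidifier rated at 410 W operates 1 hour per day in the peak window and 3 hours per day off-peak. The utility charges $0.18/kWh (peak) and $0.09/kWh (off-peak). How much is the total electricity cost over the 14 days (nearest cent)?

$2.58

Peak energy = 0.41 kW × 1 h × 14 = 5.74 kWh
Off-peak energy = 0.41 kW × 3 h × 14 = 17.22 kWh
Cost = 5.74 × $0.18 + 17.22 × $0.09 = $1.0332 + $1.5498 = $2.58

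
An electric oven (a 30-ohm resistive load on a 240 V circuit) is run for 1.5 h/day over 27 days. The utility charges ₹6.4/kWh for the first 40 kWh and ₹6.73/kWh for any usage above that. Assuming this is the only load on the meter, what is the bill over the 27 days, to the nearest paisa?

Power = V²/R = 240²/30 = 1920 W = 1.92 kW
Runtime = 1.5 h/day × 27 days = 40.5 h
Energy = 1.92 kW × 40.5 h = 77.76 kWh
Tier 1 (0–40 kWh): 40 × ₹6.4 = ₹256
Above 40 kWh: 37.76 × ₹6.73 = ₹254.1248
Bill = ₹510.12

₹510.12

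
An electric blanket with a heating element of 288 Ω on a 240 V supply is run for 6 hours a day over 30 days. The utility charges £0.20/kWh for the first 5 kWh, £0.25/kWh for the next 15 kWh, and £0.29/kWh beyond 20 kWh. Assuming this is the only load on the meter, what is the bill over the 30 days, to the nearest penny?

Power = V²/R = 240²/288 = 200 W = 0.2 kW
Runtime = 6 h/day × 30 days = 180 h
Energy = 0.2 kW × 180 h = 36 kWh
Tier 1 (0–5 kWh): 5 × £0.20 = £1
Tier 2 (5–20 kWh): 15 × £0.25 = £3.75
Above 20 kWh: 16 × £0.29 = £4.64
Bill = £9.39

£9.39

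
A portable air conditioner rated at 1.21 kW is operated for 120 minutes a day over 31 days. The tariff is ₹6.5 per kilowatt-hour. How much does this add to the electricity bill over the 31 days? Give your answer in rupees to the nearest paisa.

Runtime = 120 min × 31 = 3720 min = 62 h
Energy = 1.21 kW × 62 h = 75.02 kWh
Cost = 75.02 kWh × ₹6.5/kWh = ₹487.63

₹487.63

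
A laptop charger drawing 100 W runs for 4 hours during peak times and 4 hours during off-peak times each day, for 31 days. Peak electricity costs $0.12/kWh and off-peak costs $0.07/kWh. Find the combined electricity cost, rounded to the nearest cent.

Peak energy = 0.1 kW × 4 h × 31 = 12.4 kWh
Off-peak energy = 0.1 kW × 4 h × 31 = 12.4 kWh
Cost = 12.4 × $0.12 + 12.4 × $0.07 = $1.488 + $0.868 = $2.36

$2.36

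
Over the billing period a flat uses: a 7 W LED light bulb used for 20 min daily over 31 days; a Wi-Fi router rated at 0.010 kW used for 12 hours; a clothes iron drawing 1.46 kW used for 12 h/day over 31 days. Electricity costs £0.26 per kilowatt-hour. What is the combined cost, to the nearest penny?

£141.26

LED light bulb: Runtime = 20 min × 31 = 620 min = 10.333333… h
LED light bulb: 0.007 kW × 10.333333… h = 0.072333… kWh
Wi-Fi router: 0.01 kW × 12 h = 0.12 kWh
clothes iron: Runtime = 12 h/day × 31 days = 372 h
clothes iron: 1.46 kW × 372 h = 543.12 kWh
Total energy = 543.312333… kWh
Cost = 543.312333… × £0.26 = £141.26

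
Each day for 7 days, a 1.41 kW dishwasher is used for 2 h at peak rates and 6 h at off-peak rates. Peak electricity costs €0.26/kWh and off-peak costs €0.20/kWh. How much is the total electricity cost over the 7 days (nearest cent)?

Peak energy = 1.41 kW × 2 h × 7 = 19.74 kWh
Off-peak energy = 1.41 kW × 6 h × 7 = 59.22 kWh
Cost = 19.74 × €0.26 + 59.22 × €0.20 = €5.1324 + €11.844 = €16.98

€16.98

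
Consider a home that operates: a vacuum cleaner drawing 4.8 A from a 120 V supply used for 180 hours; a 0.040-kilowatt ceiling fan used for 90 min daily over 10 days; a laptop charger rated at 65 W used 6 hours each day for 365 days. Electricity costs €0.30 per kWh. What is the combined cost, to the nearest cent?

vacuum cleaner: Power = 4.8 A × 120 V = 576 W = 0.576 kW
vacuum cleaner: 0.576 kW × 180 h = 103.68 kWh
ceiling fan: Runtime = 90 min × 10 = 900 min = 15 h
ceiling fan: 0.04 kW × 15 h = 0.6 kWh
laptop charger: Runtime = 6 h/day × 365 days = 2190 h
laptop charger: 0.065 kW × 2190 h = 142.35 kWh
Total energy = 246.63 kWh
Cost = 246.63 × €0.30 = €73.99

€73.99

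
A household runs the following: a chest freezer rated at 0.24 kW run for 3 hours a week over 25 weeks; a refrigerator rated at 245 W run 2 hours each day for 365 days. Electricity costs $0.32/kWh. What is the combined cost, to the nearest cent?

chest freezer: Runtime = 3 h/week × 25 weeks = 75 h
chest freezer: 0.24 kW × 75 h = 18 kWh
refrigerator: Runtime = 2 h/day × 365 days = 730 h
refrigerator: 0.245 kW × 730 h = 178.85 kWh
Total energy = 196.85 kWh
Cost = 196.85 × $0.32 = $62.99

$62.99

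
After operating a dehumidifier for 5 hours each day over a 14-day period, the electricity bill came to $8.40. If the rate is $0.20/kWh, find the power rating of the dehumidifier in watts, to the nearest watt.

600 W

Energy = $8.40 ÷ $0.20/kWh = 42 kWh
Runtime = 5 h/day × 14 days = 70 h
Power = 42 kWh ÷ 70 h = 0.6 kW = 600 W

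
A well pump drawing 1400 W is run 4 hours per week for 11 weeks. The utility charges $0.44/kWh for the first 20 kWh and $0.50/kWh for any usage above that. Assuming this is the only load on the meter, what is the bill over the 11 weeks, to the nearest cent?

Runtime = 4 h/week × 11 weeks = 44 h
Energy = 1.4 kW × 44 h = 61.6 kWh
Tier 1 (0–20 kWh): 20 × $0.44 = $8.8
Above 20 kWh: 41.6 × $0.50 = $20.8
Bill = $29.60

$29.60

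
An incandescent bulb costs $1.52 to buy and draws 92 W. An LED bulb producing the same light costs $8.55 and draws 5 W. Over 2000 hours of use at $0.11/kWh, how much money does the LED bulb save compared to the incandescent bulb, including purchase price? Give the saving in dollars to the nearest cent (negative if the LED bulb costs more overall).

$12.11

incandescent bulb: $1.52 + (92/1000) kW × 2000 h × $0.11 = $1.52 + $20.24 = $21.76
LED bulb: $8.55 + (5/1000) kW × 2000 h × $0.11 = $8.55 + $1.1 = $9.65
Saving = $21.76 − $9.65 = $12.11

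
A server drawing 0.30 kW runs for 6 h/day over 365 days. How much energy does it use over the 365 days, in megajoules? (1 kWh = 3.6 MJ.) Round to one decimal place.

2365.2 MJ

Runtime = 6 h/day × 365 days = 2190 h
Energy = 0.3 kW × 2190 h = 657 kWh
= 657 × 3.6 MJ = 2365.2 MJ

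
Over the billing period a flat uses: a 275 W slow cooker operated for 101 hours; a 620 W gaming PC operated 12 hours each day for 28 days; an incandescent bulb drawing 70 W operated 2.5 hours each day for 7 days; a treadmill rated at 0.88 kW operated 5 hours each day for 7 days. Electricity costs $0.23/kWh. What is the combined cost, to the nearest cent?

slow cooker: 0.275 kW × 101 h = 27.775 kWh
gaming PC: Runtime = 12 h/day × 28 days = 336 h
gaming PC: 0.62 kW × 336 h = 208.32 kWh
incandescent bulb: Runtime = 2.5 h/day × 7 days = 17.5 h
incandescent bulb: 0.07 kW × 17.5 h = 1.225 kWh
treadmill: Runtime = 5 h/day × 7 days = 35 h
treadmill: 0.88 kW × 35 h = 30.8 kWh
Total energy = 268.12 kWh
Cost = 268.12 × $0.23 = $61.67

$61.67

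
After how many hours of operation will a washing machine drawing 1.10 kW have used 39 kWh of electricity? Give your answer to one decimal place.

35.5 h

Hours = 39 kWh ÷ 1.1 kW = 35.5 h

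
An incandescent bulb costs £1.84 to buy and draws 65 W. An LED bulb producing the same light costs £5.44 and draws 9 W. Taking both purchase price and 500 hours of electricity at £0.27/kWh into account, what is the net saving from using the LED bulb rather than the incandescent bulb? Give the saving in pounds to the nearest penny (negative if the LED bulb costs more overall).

incandescent bulb: £1.84 + (65/1000) kW × 500 h × £0.27 = £1.84 + £8.775 = £10.615
LED bulb: £5.44 + (9/1000) kW × 500 h × £0.27 = £5.44 + £1.215 = £6.655
Saving = £10.615 − £6.655 = £3.96

£3.96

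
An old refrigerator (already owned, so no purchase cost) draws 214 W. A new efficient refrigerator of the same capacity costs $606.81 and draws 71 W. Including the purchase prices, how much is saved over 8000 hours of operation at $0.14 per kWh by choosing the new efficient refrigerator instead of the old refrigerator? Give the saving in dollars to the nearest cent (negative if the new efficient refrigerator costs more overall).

old refrigerator: $0.00 + (214/1000) kW × 8000 h × $0.14 = $0.00 + $239.68 = $239.68
new efficient refrigerator: $606.81 + (71/1000) kW × 8000 h × $0.14 = $606.81 + $79.52 = $686.33
Saving = $239.68 − $686.33 = −$446.65

-$446.65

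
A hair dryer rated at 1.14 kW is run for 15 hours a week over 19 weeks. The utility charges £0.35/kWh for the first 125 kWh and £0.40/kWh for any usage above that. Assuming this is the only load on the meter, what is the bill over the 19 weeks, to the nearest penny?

Runtime = 15 h/week × 19 weeks = 285 h
Energy = 1.14 kW × 285 h = 324.9 kWh
Tier 1 (0–125 kWh): 125 × £0.35 = £43.75
Above 125 kWh: 199.9 × £0.40 = £79.96
Bill = £123.71

£123.71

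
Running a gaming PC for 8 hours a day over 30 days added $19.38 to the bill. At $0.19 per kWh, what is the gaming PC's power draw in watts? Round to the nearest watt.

425 W

Energy = $19.38 ÷ $0.19/kWh = 102 kWh
Runtime = 8 h/day × 30 days = 240 h
Power = 102 kWh ÷ 240 h = 0.425 kW = 425 W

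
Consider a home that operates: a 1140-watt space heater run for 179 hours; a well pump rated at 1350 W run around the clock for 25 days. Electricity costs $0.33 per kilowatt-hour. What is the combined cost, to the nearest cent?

space heater: 1.14 kW × 179 h = 204.06 kWh
well pump: Runtime = 24 h × 25 = 600 h
well pump: 1.35 kW × 600 h = 810 kWh
Total energy = 1014.06 kWh
Cost = 1014.06 × $0.33 = $334.64

$334.64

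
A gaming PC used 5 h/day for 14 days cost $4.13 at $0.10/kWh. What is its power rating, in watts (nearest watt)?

590 W

Energy = $4.13 ÷ $0.10/kWh = 41.3 kWh
Runtime = 5 h/day × 14 days = 70 h
Power = 41.3 kWh ÷ 70 h = 0.59 kW = 590 W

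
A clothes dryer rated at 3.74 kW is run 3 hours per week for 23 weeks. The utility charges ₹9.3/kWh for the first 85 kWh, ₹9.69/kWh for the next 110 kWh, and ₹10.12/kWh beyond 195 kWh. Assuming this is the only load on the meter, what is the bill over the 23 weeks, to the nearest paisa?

Runtime = 3 h/week × 23 weeks = 69 h
Energy = 3.74 kW × 69 h = 258.06 kWh
Tier 1 (0–85 kWh): 85 × ₹9.3 = ₹790.5
Tier 2 (85–195 kWh): 110 × ₹9.69 = ₹1065.9
Above 195 kWh: 63.06 × ₹10.12 = ₹638.1672
Bill = ₹2494.57

₹2494.57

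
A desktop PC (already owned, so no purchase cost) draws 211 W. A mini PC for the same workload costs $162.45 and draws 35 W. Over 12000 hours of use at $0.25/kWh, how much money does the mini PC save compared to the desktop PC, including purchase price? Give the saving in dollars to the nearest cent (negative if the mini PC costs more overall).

$365.55

desktop PC: $0.00 + (211/1000) kW × 12000 h × $0.25 = $0.00 + $633 = $633
mini PC: $162.45 + (35/1000) kW × 12000 h × $0.25 = $162.45 + $105 = $267.45
Saving = $633 − $267.45 = $365.55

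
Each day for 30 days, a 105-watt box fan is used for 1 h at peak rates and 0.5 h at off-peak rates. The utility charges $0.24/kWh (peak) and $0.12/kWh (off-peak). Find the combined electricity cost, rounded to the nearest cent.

Peak energy = 0.105 kW × 1 h × 30 = 3.15 kWh
Off-peak energy = 0.105 kW × 0.5 h × 30 = 1.575 kWh
Cost = 3.15 × $0.24 + 1.575 × $0.12 = $0.756 + $0.189 = $0.95

$0.95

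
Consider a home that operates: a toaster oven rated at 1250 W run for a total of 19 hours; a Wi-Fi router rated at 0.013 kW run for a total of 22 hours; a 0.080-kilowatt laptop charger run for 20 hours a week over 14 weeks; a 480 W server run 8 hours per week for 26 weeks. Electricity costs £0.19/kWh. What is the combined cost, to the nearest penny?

£27.79

toaster oven: 1.25 kW × 19 h = 23.75 kWh
Wi-Fi router: 0.013 kW × 22 h = 0.286 kWh
laptop charger: Runtime = 20 h/week × 14 weeks = 280 h
laptop charger: 0.08 kW × 280 h = 22.4 kWh
server: Runtime = 8 h/week × 26 weeks = 208 h
server: 0.48 kW × 208 h = 99.84 kWh
Total energy = 146.276 kWh
Cost = 146.276 × £0.19 = £27.79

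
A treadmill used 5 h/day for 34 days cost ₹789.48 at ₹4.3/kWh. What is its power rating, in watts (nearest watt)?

1080 W

Energy = ₹789.48 ÷ ₹4.3/kWh = 183.6 kWh
Runtime = 5 h/day × 34 days = 170 h
Power = 183.6 kWh ÷ 170 h = 1.08 kW = 1080 W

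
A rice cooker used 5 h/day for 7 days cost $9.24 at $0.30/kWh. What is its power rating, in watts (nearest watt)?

Energy = $9.24 ÷ $0.30/kWh = 30.8 kWh
Runtime = 5 h/day × 7 days = 35 h
Power = 30.8 kWh ÷ 35 h = 0.88 kW = 880 W

880 W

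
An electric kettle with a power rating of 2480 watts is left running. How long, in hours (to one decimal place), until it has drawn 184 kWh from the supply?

Hours = 184 kWh ÷ 2.48 kW = 74.2 h

74.2 h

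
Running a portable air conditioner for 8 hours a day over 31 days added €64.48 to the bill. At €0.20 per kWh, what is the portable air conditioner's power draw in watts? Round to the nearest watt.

Energy = €64.48 ÷ €0.20/kWh = 322.4 kWh
Runtime = 8 h/day × 31 days = 248 h
Power = 322.4 kWh ÷ 248 h = 1.3 kW = 1300 W

1300 W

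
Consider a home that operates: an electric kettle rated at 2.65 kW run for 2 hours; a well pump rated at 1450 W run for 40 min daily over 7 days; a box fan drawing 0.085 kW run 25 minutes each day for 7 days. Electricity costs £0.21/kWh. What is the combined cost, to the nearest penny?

£2.59

electric kettle: 2.65 kW × 2 h = 5.3 kWh
well pump: Runtime = 40 min × 7 = 280 min = 4.666666… h
well pump: 1.45 kW × 4.666666… h = 6.766666… kWh
box fan: Runtime = 25 min × 7 = 175 min = 2.916666… h
box fan: 0.085 kW × 2.916666… h = 0.247916… kWh
Total energy = 12.314583… kWh
Cost = 12.314583… × £0.21 = £2.59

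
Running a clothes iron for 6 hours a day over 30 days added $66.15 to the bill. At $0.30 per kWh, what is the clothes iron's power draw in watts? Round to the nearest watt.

1225 W

Energy = $66.15 ÷ $0.30/kWh = 220.5 kWh
Runtime = 6 h/day × 30 days = 180 h
Power = 220.5 kWh ÷ 180 h = 1.225 kW = 1225 W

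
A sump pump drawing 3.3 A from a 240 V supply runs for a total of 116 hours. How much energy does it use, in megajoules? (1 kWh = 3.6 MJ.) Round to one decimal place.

330.7 MJ

Power = 3.3 A × 240 V = 792 W = 0.792 kW
Energy = 0.792 kW × 116 h = 91.872 kWh
= 91.872 × 3.6 MJ = 330.7 MJ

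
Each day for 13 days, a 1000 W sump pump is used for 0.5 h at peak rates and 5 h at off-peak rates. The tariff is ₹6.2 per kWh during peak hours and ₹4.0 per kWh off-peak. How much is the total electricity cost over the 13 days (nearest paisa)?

₹300.30

Peak energy = 1 kW × 0.5 h × 13 = 6.5 kWh
Off-peak energy = 1 kW × 5 h × 13 = 65 kWh
Cost = 6.5 × ₹6.2 + 65 × ₹4.0 = ₹40.3 + ₹260 = ₹300.30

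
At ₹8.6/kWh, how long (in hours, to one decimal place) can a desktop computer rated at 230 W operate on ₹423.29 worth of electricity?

214.0 h

Energy available = ₹423.29 ÷ ₹8.6/kWh = 49.2198 kWh
Hours = 49.2198 kWh ÷ 0.23 kW = 214.0 h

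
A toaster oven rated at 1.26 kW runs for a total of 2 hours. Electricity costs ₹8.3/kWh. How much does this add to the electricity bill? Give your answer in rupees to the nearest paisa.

₹20.92

Energy = 1.26 kW × 2 h = 2.52 kWh
Cost = 2.52 kWh × ₹8.3/kWh = ₹20.92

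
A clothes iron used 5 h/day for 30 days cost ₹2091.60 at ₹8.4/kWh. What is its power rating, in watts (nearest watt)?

Energy = ₹2091.60 ÷ ₹8.4/kWh = 249 kWh
Runtime = 5 h/day × 30 days = 150 h
Power = 249 kWh ÷ 150 h = 1.66 kW = 1660 W

1660 W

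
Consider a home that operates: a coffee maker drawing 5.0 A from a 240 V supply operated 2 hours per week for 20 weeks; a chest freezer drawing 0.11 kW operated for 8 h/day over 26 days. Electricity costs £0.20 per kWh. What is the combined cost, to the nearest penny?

coffee maker: Power = 5.0 A × 240 V = 1200 W = 1.2 kW
coffee maker: Runtime = 2 h/week × 20 weeks = 40 h
coffee maker: 1.2 kW × 40 h = 48 kWh
chest freezer: Runtime = 8 h/day × 26 days = 208 h
chest freezer: 0.11 kW × 208 h = 22.88 kWh
Total energy = 70.88 kWh
Cost = 70.88 × £0.20 = £14.18

£14.18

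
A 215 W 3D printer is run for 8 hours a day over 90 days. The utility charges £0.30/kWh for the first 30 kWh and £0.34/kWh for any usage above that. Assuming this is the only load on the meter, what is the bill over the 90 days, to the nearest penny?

£51.43

Runtime = 8 h/day × 90 days = 720 h
Energy = 0.215 kW × 720 h = 154.8 kWh
Tier 1 (0–30 kWh): 30 × £0.30 = £9
Above 30 kWh: 124.8 × £0.34 = £42.432
Bill = £51.43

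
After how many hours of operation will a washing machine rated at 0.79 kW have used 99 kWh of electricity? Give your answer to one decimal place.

Hours = 99 kWh ÷ 0.79 kW = 125.3 h

125.3 h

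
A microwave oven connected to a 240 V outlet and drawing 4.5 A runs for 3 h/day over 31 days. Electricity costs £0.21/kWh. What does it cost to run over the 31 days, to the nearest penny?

£21.09

Power = 4.5 A × 240 V = 1080 W = 1.08 kW
Runtime = 3 h/day × 31 days = 93 h
Energy = 1.08 kW × 93 h = 100.44 kWh
Cost = 100.44 kWh × £0.21/kWh = £21.09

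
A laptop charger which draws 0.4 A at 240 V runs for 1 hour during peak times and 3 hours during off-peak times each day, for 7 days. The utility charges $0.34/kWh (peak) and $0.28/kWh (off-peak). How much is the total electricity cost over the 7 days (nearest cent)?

$0.79

Power = 0.4 A × 240 V = 96 W = 0.096 kW
Peak energy = 0.096 kW × 1 h × 7 = 0.672 kWh
Off-peak energy = 0.096 kW × 3 h × 7 = 2.016 kWh
Cost = 0.672 × $0.34 + 2.016 × $0.28 = $0.22848 + $0.56448 = $0.79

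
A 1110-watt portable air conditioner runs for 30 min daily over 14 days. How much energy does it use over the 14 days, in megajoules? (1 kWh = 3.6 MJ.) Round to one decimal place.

28.0 MJ

Runtime = 30 min × 14 = 420 min = 7 h
Energy = 1.11 kW × 7 h = 7.77 kWh
= 7.77 × 3.6 MJ = 28.0 MJ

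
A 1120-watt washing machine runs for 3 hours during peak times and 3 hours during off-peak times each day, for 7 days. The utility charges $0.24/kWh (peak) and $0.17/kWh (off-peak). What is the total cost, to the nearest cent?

Peak energy = 1.12 kW × 3 h × 7 = 23.52 kWh
Off-peak energy = 1.12 kW × 3 h × 7 = 23.52 kWh
Cost = 23.52 × $0.24 + 23.52 × $0.17 = $5.6448 + $3.9984 = $9.64

$9.64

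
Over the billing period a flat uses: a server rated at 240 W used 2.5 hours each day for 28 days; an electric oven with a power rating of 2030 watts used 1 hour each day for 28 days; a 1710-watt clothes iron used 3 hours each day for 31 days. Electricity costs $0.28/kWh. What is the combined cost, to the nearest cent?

$65.15

server: Runtime = 2.5 h/day × 28 days = 70 h
server: 0.24 kW × 70 h = 16.8 kWh
electric oven: Runtime = 1 h/day × 28 days = 28 h
electric oven: 2.03 kW × 28 h = 56.84 kWh
clothes iron: Runtime = 3 h/day × 31 days = 93 h
clothes iron: 1.71 kW × 93 h = 159.03 kWh
Total energy = 232.67 kWh
Cost = 232.67 × $0.28 = $65.15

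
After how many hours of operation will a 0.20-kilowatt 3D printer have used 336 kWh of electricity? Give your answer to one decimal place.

1680.0 h

Hours = 336 kWh ÷ 0.2 kW = 1680.0 h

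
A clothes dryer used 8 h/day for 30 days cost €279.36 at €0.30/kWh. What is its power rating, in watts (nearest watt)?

Energy = €279.36 ÷ €0.30/kWh = 931.2 kWh
Runtime = 8 h/day × 30 days = 240 h
Power = 931.2 kWh ÷ 240 h = 3.88 kW = 3880 W

3880 W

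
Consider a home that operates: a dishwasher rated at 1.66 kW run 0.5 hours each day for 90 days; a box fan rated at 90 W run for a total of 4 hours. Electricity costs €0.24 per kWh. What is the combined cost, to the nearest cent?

€18.01

dishwasher: Runtime = 0.5 h/day × 90 days = 45 h
dishwasher: 1.66 kW × 45 h = 74.7 kWh
box fan: 0.09 kW × 4 h = 0.36 kWh
Total energy = 75.06 kWh
Cost = 75.06 × €0.24 = €18.01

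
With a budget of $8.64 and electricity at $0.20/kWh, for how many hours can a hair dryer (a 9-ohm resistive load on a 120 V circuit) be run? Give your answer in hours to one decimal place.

Power = V²/R = 120²/9 = 1600 W = 1.6 kW
Energy available = $8.64 ÷ $0.20/kWh = 43.2 kWh
Hours = 43.2 kWh ÷ 1.6 kW = 27.0 h

27.0 h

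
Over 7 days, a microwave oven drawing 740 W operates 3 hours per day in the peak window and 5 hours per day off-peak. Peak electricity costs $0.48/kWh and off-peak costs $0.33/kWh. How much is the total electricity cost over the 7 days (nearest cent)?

$16.01

Peak energy = 0.74 kW × 3 h × 7 = 15.54 kWh
Off-peak energy = 0.74 kW × 5 h × 7 = 25.9 kWh
Cost = 15.54 × $0.48 + 25.9 × $0.33 = $7.4592 + $8.547 = $16.01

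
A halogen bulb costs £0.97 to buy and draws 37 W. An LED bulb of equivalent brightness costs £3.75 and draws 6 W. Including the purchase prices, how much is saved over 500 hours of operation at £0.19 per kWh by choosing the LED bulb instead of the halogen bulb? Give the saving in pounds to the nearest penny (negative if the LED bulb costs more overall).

£0.17

halogen bulb: £0.97 + (37/1000) kW × 500 h × £0.19 = £0.97 + £3.515 = £4.485
LED bulb: £3.75 + (6/1000) kW × 500 h × £0.19 = £3.75 + £0.57 = £4.32
Saving = £4.485 − £4.32 = £0.165 → £0.17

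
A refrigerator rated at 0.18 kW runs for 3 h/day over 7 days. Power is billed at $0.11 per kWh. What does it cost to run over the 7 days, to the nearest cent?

Runtime = 3 h/day × 7 days = 21 h
Energy = 0.18 kW × 21 h = 3.78 kWh
Cost = 3.78 kWh × $0.11/kWh = $0.42

$0.42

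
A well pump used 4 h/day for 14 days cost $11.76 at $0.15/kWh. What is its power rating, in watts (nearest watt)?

Energy = $11.76 ÷ $0.15/kWh = 78.4 kWh
Runtime = 4 h/day × 14 days = 56 h
Power = 78.4 kWh ÷ 56 h = 1.4 kW = 1400 W

1400 W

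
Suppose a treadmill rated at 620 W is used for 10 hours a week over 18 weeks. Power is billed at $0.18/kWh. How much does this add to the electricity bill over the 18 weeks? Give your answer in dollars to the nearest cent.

$20.09

Runtime = 10 h/week × 18 weeks = 180 h
Energy = 0.62 kW × 180 h = 111.6 kWh
Cost = 111.6 kWh × $0.18/kWh = $20.09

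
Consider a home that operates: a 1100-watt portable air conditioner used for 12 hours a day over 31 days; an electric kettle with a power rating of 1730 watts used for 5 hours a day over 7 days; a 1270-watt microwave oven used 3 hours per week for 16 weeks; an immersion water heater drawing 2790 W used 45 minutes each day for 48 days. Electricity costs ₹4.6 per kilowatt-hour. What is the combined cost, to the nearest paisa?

portable air conditioner: Runtime = 12 h/day × 31 days = 372 h
portable air conditioner: 1.1 kW × 372 h = 409.2 kWh
electric kettle: Runtime = 5 h/day × 7 days = 35 h
electric kettle: 1.73 kW × 35 h = 60.55 kWh
microwave oven: Runtime = 3 h/week × 16 weeks = 48 h
microwave oven: 1.27 kW × 48 h = 60.96 kWh
immersion water heater: Runtime = 45 min × 48 = 2160 min = 36 h
immersion water heater: 2.79 kW × 36 h = 100.44 kWh
Total energy = 631.15 kWh
Cost = 631.15 × ₹4.6 = ₹2903.29

₹2903.29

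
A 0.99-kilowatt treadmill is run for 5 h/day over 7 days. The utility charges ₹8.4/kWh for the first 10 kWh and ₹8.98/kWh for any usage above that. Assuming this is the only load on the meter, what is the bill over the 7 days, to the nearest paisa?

₹305.36

Runtime = 5 h/day × 7 days = 35 h
Energy = 0.99 kW × 35 h = 34.65 kWh
Tier 1 (0–10 kWh): 10 × ₹8.4 = ₹84
Above 10 kWh: 24.65 × ₹8.98 = ₹221.357
Bill = ₹305.36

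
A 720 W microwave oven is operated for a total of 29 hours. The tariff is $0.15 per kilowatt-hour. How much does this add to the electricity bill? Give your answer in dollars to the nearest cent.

Energy = 0.72 kW × 29 h = 20.88 kWh
Cost = 20.88 kWh × $0.15/kWh = $3.13

$3.13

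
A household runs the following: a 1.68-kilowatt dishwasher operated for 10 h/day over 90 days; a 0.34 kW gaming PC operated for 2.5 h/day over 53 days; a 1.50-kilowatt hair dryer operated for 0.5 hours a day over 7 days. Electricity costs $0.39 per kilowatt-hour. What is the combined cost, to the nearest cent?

$609.30

dishwasher: Runtime = 10 h/day × 90 days = 900 h
dishwasher: 1.68 kW × 900 h = 1512 kWh
gaming PC: Runtime = 2.5 h/day × 53 days = 132.5 h
gaming PC: 0.34 kW × 132.5 h = 45.05 kWh
hair dryer: Runtime = 0.5 h/day × 7 days = 3.5 h
hair dryer: 1.5 kW × 3.5 h = 5.25 kWh
Total energy = 1562.3 kWh
Cost = 1562.3 × $0.39 = $609.30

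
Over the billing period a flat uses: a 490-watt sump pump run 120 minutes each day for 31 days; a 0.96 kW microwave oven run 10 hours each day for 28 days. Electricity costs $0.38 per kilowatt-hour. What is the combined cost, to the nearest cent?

sump pump: Runtime = 120 min × 31 = 3720 min = 62 h
sump pump: 0.49 kW × 62 h = 30.38 kWh
microwave oven: Runtime = 10 h/day × 28 days = 280 h
microwave oven: 0.96 kW × 280 h = 268.8 kWh
Total energy = 299.18 kWh
Cost = 299.18 × $0.38 = $113.69

$113.69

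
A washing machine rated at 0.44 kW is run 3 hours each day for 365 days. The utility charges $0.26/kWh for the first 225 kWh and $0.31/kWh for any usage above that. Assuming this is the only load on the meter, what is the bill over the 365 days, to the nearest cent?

$138.11

Runtime = 3 h/day × 365 days = 1095 h
Energy = 0.44 kW × 1095 h = 481.8 kWh
Tier 1 (0–225 kWh): 225 × $0.26 = $58.5
Above 225 kWh: 256.8 × $0.31 = $79.608
Bill = $138.11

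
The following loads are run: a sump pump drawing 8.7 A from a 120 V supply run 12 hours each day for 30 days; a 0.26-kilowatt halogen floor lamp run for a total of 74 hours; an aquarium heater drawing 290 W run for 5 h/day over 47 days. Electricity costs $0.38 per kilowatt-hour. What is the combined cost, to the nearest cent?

$176.03

sump pump: Power = 8.7 A × 120 V = 1044 W = 1.044 kW
sump pump: Runtime = 12 h/day × 30 days = 360 h
sump pump: 1.044 kW × 360 h = 375.84 kWh
halogen floor lamp: 0.26 kW × 74 h = 19.24 kWh
aquarium heater: Runtime = 5 h/day × 47 days = 235 h
aquarium heater: 0.29 kW × 235 h = 68.15 kWh
Total energy = 463.23 kWh
Cost = 463.23 × $0.38 = $176.03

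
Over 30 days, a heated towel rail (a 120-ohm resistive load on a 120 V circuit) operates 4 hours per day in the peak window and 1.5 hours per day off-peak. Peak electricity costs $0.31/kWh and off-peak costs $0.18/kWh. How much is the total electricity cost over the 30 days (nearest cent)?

Power = V²/R = 120²/120 = 120 W = 0.12 kW
Peak energy = 0.12 kW × 4 h × 30 = 14.4 kWh
Off-peak energy = 0.12 kW × 1.5 h × 30 = 5.4 kWh
Cost = 14.4 × $0.31 + 5.4 × $0.18 = $4.464 + $0.972 = $5.44

$5.44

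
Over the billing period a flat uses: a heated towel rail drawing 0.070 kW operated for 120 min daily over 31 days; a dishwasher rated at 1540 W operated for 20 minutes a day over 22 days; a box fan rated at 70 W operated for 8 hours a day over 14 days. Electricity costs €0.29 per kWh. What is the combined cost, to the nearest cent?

heated towel rail: Runtime = 120 min × 31 = 3720 min = 62 h
heated towel rail: 0.07 kW × 62 h = 4.34 kWh
dishwasher: Runtime = 20 min × 22 = 440 min = 7.333333… h
dishwasher: 1.54 kW × 7.333333… h = 11.293333… kWh
box fan: Runtime = 8 h/day × 14 days = 112 h
box fan: 0.07 kW × 112 h = 7.84 kWh
Total energy = 23.473333… kWh
Cost = 23.473333… × €0.29 = €6.81

€6.81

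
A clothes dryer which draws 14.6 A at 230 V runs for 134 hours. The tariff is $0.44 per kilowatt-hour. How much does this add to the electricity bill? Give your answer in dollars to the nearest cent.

$197.99

Power = 14.6 A × 230 V = 3358 W = 3.358 kW
Energy = 3.358 kW × 134 h = 449.972 kWh
Cost = 449.972 kWh × $0.44/kWh = $197.99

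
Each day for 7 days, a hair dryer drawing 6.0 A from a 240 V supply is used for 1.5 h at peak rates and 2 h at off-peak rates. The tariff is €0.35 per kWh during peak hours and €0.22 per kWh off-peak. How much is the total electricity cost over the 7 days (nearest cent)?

€9.73

Power = 6.0 A × 240 V = 1440 W = 1.44 kW
Peak energy = 1.44 kW × 1.5 h × 7 = 15.12 kWh
Off-peak energy = 1.44 kW × 2 h × 7 = 20.16 kWh
Cost = 15.12 × €0.35 + 20.16 × €0.22 = €5.292 + €4.4352 = €9.73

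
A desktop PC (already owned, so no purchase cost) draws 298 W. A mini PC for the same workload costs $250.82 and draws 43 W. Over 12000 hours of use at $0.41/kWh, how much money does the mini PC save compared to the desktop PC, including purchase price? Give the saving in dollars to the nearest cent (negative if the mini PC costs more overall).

$1003.78

desktop PC: $0.00 + (298/1000) kW × 12000 h × $0.41 = $0.00 + $1466.16 = $1466.16
mini PC: $250.82 + (43/1000) kW × 12000 h × $0.41 = $250.82 + $211.56 = $462.38
Saving = $1466.16 − $462.38 = $1003.78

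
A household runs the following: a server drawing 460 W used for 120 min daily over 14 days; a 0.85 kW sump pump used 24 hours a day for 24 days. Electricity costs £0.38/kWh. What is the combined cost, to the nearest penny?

£190.94

server: Runtime = 120 min × 14 = 1680 min = 28 h
server: 0.46 kW × 28 h = 12.88 kWh
sump pump: Runtime = 24 h × 24 = 576 h
sump pump: 0.85 kW × 576 h = 489.6 kWh
Total energy = 502.48 kWh
Cost = 502.48 × £0.38 = £190.94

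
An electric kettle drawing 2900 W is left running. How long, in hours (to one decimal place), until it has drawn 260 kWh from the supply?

89.7 h

Hours = 260 kWh ÷ 2.9 kW = 89.7 h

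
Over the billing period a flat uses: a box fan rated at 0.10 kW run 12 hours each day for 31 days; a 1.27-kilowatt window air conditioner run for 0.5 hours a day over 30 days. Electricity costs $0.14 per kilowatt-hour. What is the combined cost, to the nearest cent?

box fan: Runtime = 12 h/day × 31 days = 372 h
box fan: 0.1 kW × 372 h = 37.2 kWh
window air conditioner: Runtime = 0.5 h/day × 30 days = 15 h
window air conditioner: 1.27 kW × 15 h = 19.05 kWh
Total energy = 56.25 kWh
Cost = 56.25 × $0.14 = $7.88

$7.88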